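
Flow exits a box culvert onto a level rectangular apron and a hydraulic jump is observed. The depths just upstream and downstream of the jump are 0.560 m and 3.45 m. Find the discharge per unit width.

For a rectangular channel the momentum equation gives q² = ½·g·y₁·y₂·(y₁ + y₂) = ½×9.81×0.560×3.45×4.01 = 38.0.
q = √38.0 = 6.16 m²/s.

q = 6.16 m²/s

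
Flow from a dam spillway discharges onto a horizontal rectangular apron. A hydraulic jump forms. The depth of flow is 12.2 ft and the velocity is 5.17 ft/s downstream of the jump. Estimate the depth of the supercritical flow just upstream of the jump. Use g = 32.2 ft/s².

Fr₂ = V₂/√(g·y₂) = 5.17/√(32.2×12.2) = 0.261.
Applying the sequent-depth relation in reverse, y₁/y₂ = ½[√(1 + 8Fr₂²) − 1] = ½[√1.544 − 1] = 0.121.
y₁ = 0.121 × 12.2 = 1.48 ft.

y₁ = 1.48 ft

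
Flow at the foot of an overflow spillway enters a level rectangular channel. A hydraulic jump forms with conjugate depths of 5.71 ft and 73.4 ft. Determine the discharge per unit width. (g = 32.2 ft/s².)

For a rectangular channel the momentum equation gives q² = ½·g·y₁·y₂·(y₁ + y₂) = ½×32.2×5.71×73.4×79.1 = 533813.
q = √533813 = 731 ft²/s.

q = 731 ft²/s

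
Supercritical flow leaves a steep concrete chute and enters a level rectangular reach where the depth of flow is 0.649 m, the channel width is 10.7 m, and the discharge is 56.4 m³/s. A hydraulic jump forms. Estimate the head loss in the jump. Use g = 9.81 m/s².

ΔE = 1.16 m

q = Q/b = 56.4/10.7 = 5.27 m²/s; V₁ = q/y₁ = 8.12 m/s. Fr₁ = V₁/√(g·y₁) = 3.22.
From the momentum equation for a rectangular channel, y₂/y₁ = ½[√(1 + 8Fr₁²) − 1] = ½[√83.89 − 1] = 4.08.
y₂ = 4.08 × 0.649 = 2.65 m.
Head loss: ΔE = (y₂ − y₁)³/(4y₁y₂) = (2.65 − 0.649)³/(4×0.649×2.65) = 7.98/6.87 = 1.16 m.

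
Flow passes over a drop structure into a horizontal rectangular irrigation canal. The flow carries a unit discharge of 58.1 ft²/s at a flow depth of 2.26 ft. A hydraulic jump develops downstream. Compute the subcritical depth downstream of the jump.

V₁ = q/y₁ = 58.1/2.26 = 25.7 ft/s. Fr₁ = V₁/√(g·y₁) = 25.7/√(32.2×2.26) = 3.01.
Bélanger equation: y₂/y₁ = ½[√(1 + 8Fr₁²) − 1] = ½[√73.65 − 1] = 3.79.
y₂ = 3.79 × 2.26 = 8.57 ft.

y₂ = 8.57 ft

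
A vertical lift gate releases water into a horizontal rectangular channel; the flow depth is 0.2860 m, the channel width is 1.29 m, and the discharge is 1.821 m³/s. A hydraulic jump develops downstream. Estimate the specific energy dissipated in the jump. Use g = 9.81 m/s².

ΔE = 0.3795 m

q = Q/b = 1.821/1.29 = 1.412 m²/s; V₁ = q/y₁ = 4.936 m/s. Fr₁ = V₁/√(g·y₁) = 2.947.
From the momentum equation for a rectangular channel, y₂/y₁ = ½[√(1 + 8Fr₁²) − 1] = ½[√70.465 − 1] = 3.697.
y₂ = 3.697 × 0.2860 = 1.057 m.
V₂ = q/y₂ = 1.412/1.057 = 1.335 m/s. E₁ = y₁ + V₁²/2g = 1.528 m; E₂ = y₂ + V₂²/2g = 1.148 m. ΔE = E₁ − E₂ = 0.3795 m.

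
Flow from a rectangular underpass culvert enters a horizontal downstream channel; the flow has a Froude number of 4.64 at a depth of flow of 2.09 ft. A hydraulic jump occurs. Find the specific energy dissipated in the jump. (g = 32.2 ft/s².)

ΔE = 11.3 ft

Fr₁ = 4.64 (given).
By Bélanger, y₂/y₁ = ½[√(1 + 8Fr₁²) − 1] = ½[√173.2 − 1] = 6.08.
y₂ = 6.08 × 2.09 = 12.7 ft.
Head loss: ΔE = (y₂ − y₁)³/(4y₁y₂) = (12.7 − 2.09)³/(4×2.09×12.7) = 1198/106 = 11.3 ft.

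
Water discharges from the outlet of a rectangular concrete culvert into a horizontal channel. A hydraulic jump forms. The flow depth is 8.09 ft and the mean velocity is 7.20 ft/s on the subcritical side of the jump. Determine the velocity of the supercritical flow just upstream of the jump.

V₁ = 23.6 ft/s

Fr₂ = V₂/√(g·y₂) = 7.20/√(32.2×8.09) = 0.446.
Since the conjugate-depth ratio holds either way, y₁/y₂ = ½[√(1 + 8Fr₂²) − 1] = ½[√2.592 − 1] = 0.305.
y₁ = 0.305 × 8.09 = 2.47 ft.
V₁ = q/y₁ = 58.2/2.47 = 23.6 ft/s.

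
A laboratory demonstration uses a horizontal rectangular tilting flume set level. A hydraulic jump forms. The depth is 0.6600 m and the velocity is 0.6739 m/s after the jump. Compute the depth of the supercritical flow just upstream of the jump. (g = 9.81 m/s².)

Fr₂ = V₂/√(g·y₂) = 0.6739/√(9.81×0.6600) = 0.2648.
From the momentum equation (using Fr₂), y₁/y₂ = ½[√(1 + 8Fr₂²) − 1] = ½[√1.5611 − 1] = 0.1247.
y₁ = 0.1247 × 0.6600 = 0.08232 m.

y₁ = 0.08232 m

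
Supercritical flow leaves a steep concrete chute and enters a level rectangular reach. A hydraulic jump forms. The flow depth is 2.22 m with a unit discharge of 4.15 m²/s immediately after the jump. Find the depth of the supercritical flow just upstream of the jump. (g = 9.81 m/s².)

V₂ = q/y₂ = 4.15/2.22 = 1.87 m/s; Fr₂ = V₂/√(g·y₂) = 0.401.
The Bélanger relation is symmetric: y₁/y₂ = ½[√(1 + 8Fr₂²) − 1] = ½[√2.284 − 1] = 0.256.
y₁ = 0.256 × 2.22 = 0.567 m.

y₁ = 0.567 m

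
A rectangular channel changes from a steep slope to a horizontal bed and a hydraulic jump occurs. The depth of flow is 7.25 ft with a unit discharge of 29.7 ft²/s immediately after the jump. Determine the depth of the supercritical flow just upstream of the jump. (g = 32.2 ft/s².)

y₁ = 0.924 ft

V₂ = q/y₂ = 29.7/7.25 = 4.10 ft/s; Fr₂ = V₂/√(g·y₂) = 0.268.
Since the conjugate-depth ratio holds either way, y₁/y₂ = ½[√(1 + 8Fr₂²) − 1] = ½[√1.575 − 1] = 0.128.
y₁ = 0.128 × 7.25 = 0.924 ft.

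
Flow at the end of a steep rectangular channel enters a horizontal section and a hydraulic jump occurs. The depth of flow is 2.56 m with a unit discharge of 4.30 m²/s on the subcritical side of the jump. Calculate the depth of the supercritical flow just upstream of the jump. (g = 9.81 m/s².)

V₂ = q/y₂ = 4.30/2.56 = 1.68 m/s; Fr₂ = V₂/√(g·y₂) = 0.335.
Since the conjugate-depth ratio holds either way, y₁/y₂ = ½[√(1 + 8Fr₂²) − 1] = ½[√1.899 − 1] = 0.189.
y₁ = 0.189 × 2.56 = 0.484 m.

y₁ = 0.484 m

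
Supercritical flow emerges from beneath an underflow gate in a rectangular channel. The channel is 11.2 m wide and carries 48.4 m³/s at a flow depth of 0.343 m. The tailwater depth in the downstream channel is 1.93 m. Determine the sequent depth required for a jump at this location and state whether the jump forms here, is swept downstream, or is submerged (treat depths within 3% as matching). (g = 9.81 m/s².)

y₂ = 3.16 m; the jump is swept downstream

q = Q/b = 48.4/11.2 = 4.32 m²/s; V₁ = q/y₁ = 12.6 m/s. Fr₁ = V₁/√(g·y₁) = 6.87.
Sequent-depth ratio: y₂/y₁ = ½[√(1 + 8Fr₁²) − 1] = ½[√378.4 − 1] = 9.23.
y₂ = 9.23 × 0.343 = 3.16 m.
Tailwater y_tw = 1.93 m: y_tw < y₂, so the jump is swept downstream.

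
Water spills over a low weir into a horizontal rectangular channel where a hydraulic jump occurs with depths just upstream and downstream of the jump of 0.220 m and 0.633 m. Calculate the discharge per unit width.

q = 0.763 m²/s

For a rectangular channel the momentum equation gives q² = ½·g·y₁·y₂·(y₁ + y₂) = ½×9.81×0.220×0.633×0.853 = 0.583.
q = √0.583 = 0.763 m²/s.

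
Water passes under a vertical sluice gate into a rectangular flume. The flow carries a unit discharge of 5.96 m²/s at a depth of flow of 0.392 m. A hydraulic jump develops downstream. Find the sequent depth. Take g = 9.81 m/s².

y₂ = 4.11 m

V₁ = q/y₁ = 5.96/0.392 = 15.2 m/s. Fr₁ = V₁/√(g·y₁) = 15.2/√(9.81×0.392) = 7.75.
From the momentum equation for a rectangular channel, y₂/y₁ = ½[√(1 + 8Fr₁²) − 1] = ½[√481.9 − 1] = 10.5.
y₂ = 10.5 × 0.392 = 4.11 m.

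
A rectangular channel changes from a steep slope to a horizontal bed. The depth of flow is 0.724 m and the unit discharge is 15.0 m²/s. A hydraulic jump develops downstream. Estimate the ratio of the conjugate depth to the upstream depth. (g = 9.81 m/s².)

V₁ = q/y₁ = 15.0/0.724 = 20.7 m/s. Fr₁ = V₁/√(g·y₁) = 20.7/√(9.81×0.724) = 7.77.
From the momentum equation for a rectangular channel, y₂/y₁ = ½[√(1 + 8Fr₁²) − 1] = ½[√484.5 − 1] = 10.5.

y₂/y₁ = 10.5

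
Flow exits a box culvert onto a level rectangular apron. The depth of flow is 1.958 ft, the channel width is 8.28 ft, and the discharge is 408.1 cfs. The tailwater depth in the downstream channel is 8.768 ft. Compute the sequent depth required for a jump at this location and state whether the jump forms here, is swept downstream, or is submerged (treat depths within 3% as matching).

q = Q/b = 408.1/8.28 = 49.29 ft²/s; V₁ = q/y₁ = 25.17 ft/s. Fr₁ = V₁/√(g·y₁) = 3.170.
Sequent-depth ratio: y₂/y₁ = ½[√(1 + 8Fr₁²) − 1] = ½[√81.402 − 1] = 4.011.
y₂ = 4.011 × 1.958 = 7.854 ft.
Tailwater y_tw = 8.768 ft: y_tw > y₂, so the jump is submerged.

y₂ = 7.854 ft; the jump is submerged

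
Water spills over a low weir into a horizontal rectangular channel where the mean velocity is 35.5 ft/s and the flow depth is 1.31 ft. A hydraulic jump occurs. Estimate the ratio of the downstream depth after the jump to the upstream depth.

y₂/y₁ = 7.25

Fr₁ = V₁/√(g·y₁) = 35.5/√(32.2×1.31) = 5.47.
Sequent-depth ratio: y₂/y₁ = ½[√(1 + 8Fr₁²) − 1] = ½[√240.0 − 1] = 7.25.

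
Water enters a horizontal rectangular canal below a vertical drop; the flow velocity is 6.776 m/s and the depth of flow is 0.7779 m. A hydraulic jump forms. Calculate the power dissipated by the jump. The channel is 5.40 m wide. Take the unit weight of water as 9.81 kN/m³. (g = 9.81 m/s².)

Fr₁ = V₁/√(g·y₁) = 6.776/√(9.81×0.7779) = 2.453.
Sequent-depth ratio: y₂/y₁ = ½[√(1 + 8Fr₁²) − 1] = ½[√49.133 − 1] = 3.005.
y₂ = 3.005 × 0.7779 = 2.337 m.
Head loss: ΔE = (y₂ − y₁)³/(4y₁y₂) = (2.337 − 0.7779)³/(4×0.7779×2.337) = 3.793/7.273 = 0.5215 m.
q = V₁·y₁ = 6.776 × 0.7779 = 5.271 m²/s. Q = q·b = 5.271 × 5.40 = 28.46 m³/s. P = γ·Q·ΔE = 9.81 × 28.46 × 0.5215 = 145.6 kW.

P = 145.6 kW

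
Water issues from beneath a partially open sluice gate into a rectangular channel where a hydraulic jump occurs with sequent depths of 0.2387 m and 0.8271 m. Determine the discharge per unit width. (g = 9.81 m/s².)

q = 1.016 m²/s

For a rectangular channel the momentum equation gives q² = ½·g·y₁·y₂·(y₁ + y₂) = ½×9.81×0.2387×0.8271×1.066 = 1.032.
q = √1.032 = 1.016 m²/s.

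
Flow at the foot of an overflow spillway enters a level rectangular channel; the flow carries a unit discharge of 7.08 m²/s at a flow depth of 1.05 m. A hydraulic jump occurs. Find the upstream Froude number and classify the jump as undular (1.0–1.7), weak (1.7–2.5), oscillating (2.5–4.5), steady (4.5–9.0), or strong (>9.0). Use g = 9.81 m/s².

Fr₁ = 2.10; weak jump

V₁ = q/y₁ = 7.08/1.05 = 6.74 m/s. Fr₁ = V₁/√(g·y₁) = 6.74/√(9.81×1.05) = 2.10.
Fr₁ = 2.10 lies in the weak range.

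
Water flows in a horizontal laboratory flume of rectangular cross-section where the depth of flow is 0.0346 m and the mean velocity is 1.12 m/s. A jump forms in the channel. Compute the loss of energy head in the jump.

Fr₁ = V₁/√(g·y₁) = 1.12/√(9.81×0.0346) = 1.92.
Bélanger equation: y₂/y₁ = ½[√(1 + 8Fr₁²) − 1] = ½[√30.57 − 1] = 2.26.
y₂ = 2.26 × 0.0346 = 0.0783 m.
Head loss: ΔE = (y₂ − y₁)³/(4y₁y₂) = (0.0783 − 0.0346)³/(4×0.0346×0.0783) = 0.0000837/0.0108 = 0.00772 m.

ΔE = 0.00772 m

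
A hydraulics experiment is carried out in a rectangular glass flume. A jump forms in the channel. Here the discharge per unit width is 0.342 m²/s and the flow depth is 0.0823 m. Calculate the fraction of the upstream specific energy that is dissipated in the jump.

ΔE/E₁ = 0.457 (45.7%)

V₁ = q/y₁ = 0.342/0.0823 = 4.16 m/s. Fr₁ = V₁/√(g·y₁) = 4.16/√(9.81×0.0823) = 4.62.
Conjugate-depth relation: y₂/y₁ = ½[√(1 + 8Fr₁²) − 1] = ½[√172.1 − 1] = 6.06.
y₂ = 6.06 × 0.0823 = 0.499 m.
E₁ = y₁ + V₁²/2g = 0.962 m. ΔE = (y₂ − y₁)³/(4y₁y₂) = 0.440 m. ΔE/E₁ = 0.440/0.962 = 0.457.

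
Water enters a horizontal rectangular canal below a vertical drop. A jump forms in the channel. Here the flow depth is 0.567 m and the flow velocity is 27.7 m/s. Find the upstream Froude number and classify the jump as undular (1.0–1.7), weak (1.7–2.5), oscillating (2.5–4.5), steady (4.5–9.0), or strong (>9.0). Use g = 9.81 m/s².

Fr₁ = V₁/√(g·y₁) = 27.7/√(9.81×0.567) = 11.7.
Fr₁ = 11.7 lies in the strong range.

Fr₁ = 11.7; strong jump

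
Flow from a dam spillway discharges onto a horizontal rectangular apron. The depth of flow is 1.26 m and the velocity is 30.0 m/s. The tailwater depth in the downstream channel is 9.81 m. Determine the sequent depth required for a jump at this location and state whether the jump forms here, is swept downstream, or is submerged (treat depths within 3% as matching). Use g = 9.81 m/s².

y₂ = 14.6 m; the jump is swept downstream

Fr₁ = V₁/√(g·y₁) = 30.0/√(9.81×1.26) = 8.53.
Bélanger equation: y₂/y₁ = ½[√(1 + 8Fr₁²) − 1] = ½[√583.5 − 1] = 11.6.
y₂ = 11.6 × 1.26 = 14.6 m.
Tailwater y_tw = 9.81 m: y_tw < y₂, so the jump is swept downstream.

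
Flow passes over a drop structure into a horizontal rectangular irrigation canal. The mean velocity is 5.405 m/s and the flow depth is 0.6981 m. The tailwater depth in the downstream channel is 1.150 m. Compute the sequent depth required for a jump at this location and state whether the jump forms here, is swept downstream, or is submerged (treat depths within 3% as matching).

Fr₁ = V₁/√(g·y₁) = 5.405/√(9.81×0.6981) = 2.065.
Conjugate-depth relation: y₂/y₁ = ½[√(1 + 8Fr₁²) − 1] = ½[√35.127 − 1] = 2.463.
y₂ = 2.463 × 0.6981 = 1.720 m.
Tailwater y_tw = 1.150 m: y_tw < y₂, so the jump is swept downstream.

y₂ = 1.720 m; the jump is swept downstream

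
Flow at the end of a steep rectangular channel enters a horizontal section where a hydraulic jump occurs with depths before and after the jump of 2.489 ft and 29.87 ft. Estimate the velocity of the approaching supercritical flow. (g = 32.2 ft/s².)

V₁ = 79.07 ft/s

For a rectangular channel the momentum equation gives q² = ½·g·y₁·y₂·(y₁ + y₂) = ½×32.2×2.489×29.87×32.36 = 38733.
q = √38733 = 196.8 ft²/s.
V₁ = q/y₁ = 196.8/2.489 = 79.07 ft/s.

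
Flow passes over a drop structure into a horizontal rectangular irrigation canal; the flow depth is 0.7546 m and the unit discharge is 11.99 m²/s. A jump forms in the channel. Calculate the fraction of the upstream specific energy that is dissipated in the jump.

V₁ = q/y₁ = 11.99/0.7546 = 15.89 m/s. Fr₁ = V₁/√(g·y₁) = 15.89/√(9.81×0.7546) = 5.840.
From the momentum equation for a rectangular channel, y₂/y₁ = ½[√(1 + 8Fr₁²) − 1] = ½[√273.84 − 1] = 7.774.
y₂ = 7.774 × 0.7546 = 5.866 m.
E₁ = y₁ + V₁²/2g = 13.62 m. ΔE = (y₂ − y₁)³/(4y₁y₂) = 7.543 m. ΔE/E₁ = 7.543/13.62 = 0.554.

ΔE/E₁ = 0.554 (55.4%)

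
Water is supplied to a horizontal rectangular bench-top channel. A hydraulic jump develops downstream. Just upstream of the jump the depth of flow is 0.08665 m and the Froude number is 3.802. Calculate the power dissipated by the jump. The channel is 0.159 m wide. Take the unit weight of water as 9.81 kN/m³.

Fr₁ = 3.802 (given).
Sequent-depth ratio: y₂/y₁ = ½[√(1 + 8Fr₁²) − 1] = ½[√116.64 − 1] = 4.900.
y₂ = 4.900 × 0.08665 = 0.4246 m.
V₁ = Fr₁·√(g·y₁) = 3.802×√(9.81×0.08665) = 3.505 m/s; q = V₁·y₁ = 0.3037 m²/s. V₂ = q/y₂ = 0.3037/0.4246 = 0.7154 m/s. E₁ = y₁ + V₁²/2g = 0.7129 m; E₂ = y₂ + V₂²/2g = 0.4507 m. ΔE = E₁ − E₂ = 0.2623 m.
Q = q·b = 0.3037 × 0.159 = 0.04829 m³/s. P = γ·Q·ΔE = 9.81 × 0.04829 × 0.2623 = 0.1242 kW.

P = 0.1242 kW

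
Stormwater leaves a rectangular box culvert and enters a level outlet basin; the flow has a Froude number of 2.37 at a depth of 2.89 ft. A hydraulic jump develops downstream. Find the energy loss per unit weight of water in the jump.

Fr₁ = 2.37 (given).
Bélanger equation: y₂/y₁ = ½[√(1 + 8Fr₁²) − 1] = ½[√45.94 − 1] = 2.89.
y₂ = 2.89 × 2.89 = 8.35 ft.
V₁ = Fr₁·√(g·y₁) = 2.37×√(32.2×2.89) = 22.9 ft/s; q = V₁·y₁ = 66.1 ft²/s. V₂ = q/y₂ = 66.1/8.35 = 7.91 ft/s. E₁ = y₁ + V₁²/2g = 11.0 ft; E₂ = y₂ + V₂²/2g = 9.32 ft. ΔE = E₁ − E₂ = 1.69 ft.

ΔE = 1.69 ft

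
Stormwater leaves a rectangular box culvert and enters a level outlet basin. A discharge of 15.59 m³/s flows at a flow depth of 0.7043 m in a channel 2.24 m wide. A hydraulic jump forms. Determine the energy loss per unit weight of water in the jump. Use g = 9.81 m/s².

q = Q/b = 15.59/2.24 = 6.960 m²/s; V₁ = q/y₁ = 9.882 m/s. Fr₁ = V₁/√(g·y₁) = 3.759.
By Bélanger, y₂/y₁ = ½[√(1 + 8Fr₁²) − 1] = ½[√114.07 − 1] = 4.840.
y₂ = 4.840 × 0.7043 = 3.409 m.
Head loss: ΔE = (y₂ − y₁)³/(4y₁y₂) = (3.409 − 0.7043)³/(4×0.7043×3.409) = 19.78/9.604 = 2.060 m.

ΔE = 2.060 m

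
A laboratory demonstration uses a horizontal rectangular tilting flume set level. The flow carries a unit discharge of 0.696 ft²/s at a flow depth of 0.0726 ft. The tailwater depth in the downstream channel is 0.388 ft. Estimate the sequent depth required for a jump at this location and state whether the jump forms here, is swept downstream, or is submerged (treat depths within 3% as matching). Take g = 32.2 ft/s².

y₂ = 0.608 ft; the jump is swept downstream

V₁ = q/y₁ = 0.696/0.0726 = 9.59 ft/s. Fr₁ = V₁/√(g·y₁) = 9.59/√(32.2×0.0726) = 6.27.
By Bélanger, y₂/y₁ = ½[√(1 + 8Fr₁²) − 1] = ½[√315.5 − 1] = 8.38.
y₂ = 8.38 × 0.0726 = 0.608 ft.
Tailwater y_tw = 0.388 ft: y_tw < y₂, so the jump is swept downstream.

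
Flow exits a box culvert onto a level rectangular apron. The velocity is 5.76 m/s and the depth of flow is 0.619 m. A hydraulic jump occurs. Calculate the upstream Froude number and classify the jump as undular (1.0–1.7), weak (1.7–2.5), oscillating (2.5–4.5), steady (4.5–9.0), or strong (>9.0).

Fr₁ = 2.34; weak jump

Fr₁ = V₁/√(g·y₁) = 5.76/√(9.81×0.619) = 2.34.
Fr₁ = 2.34 lies in the weak range.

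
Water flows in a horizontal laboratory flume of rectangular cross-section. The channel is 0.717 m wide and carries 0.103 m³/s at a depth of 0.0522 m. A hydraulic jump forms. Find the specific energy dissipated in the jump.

q = Q/b = 0.103/0.717 = 0.144 m²/s; V₁ = q/y₁ = 2.75 m/s. Fr₁ = V₁/√(g·y₁) = 3.85.
By Bélanger, y₂/y₁ = ½[√(1 + 8Fr₁²) − 1] = ½[√119.3 − 1] = 4.96.
y₂ = 4.96 × 0.0522 = 0.259 m.
V₂ = q/y₂ = 0.144/0.259 = 0.555 m/s. E₁ = y₁ + V₁²/2g = 0.438 m; E₂ = y₂ + V₂²/2g = 0.275 m. ΔE = E₁ − E₂ = 0.164 m.

ΔE = 0.164 m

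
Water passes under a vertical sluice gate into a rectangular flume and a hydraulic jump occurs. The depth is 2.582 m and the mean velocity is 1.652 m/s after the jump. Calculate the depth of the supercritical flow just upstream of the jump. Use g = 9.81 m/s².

Fr₂ = V₂/√(g·y₂) = 1.652/√(9.81×2.582) = 0.3282.
Applying the sequent-depth relation in reverse, y₁/y₂ = ½[√(1 + 8Fr₂²) − 1] = ½[√1.8620 − 1] = 0.1823.
y₁ = 0.1823 × 2.582 = 0.4706 m.

y₁ = 0.4706 m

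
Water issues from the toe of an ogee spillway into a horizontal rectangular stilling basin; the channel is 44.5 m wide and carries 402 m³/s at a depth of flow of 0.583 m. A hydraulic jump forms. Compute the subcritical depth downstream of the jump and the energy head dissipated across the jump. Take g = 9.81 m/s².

y₂ = 5.06 m; ΔE = 7.60 m

q = Q/b = 402/44.5 = 9.03 m²/s; V₁ = q/y₁ = 15.5 m/s. Fr₁ = V₁/√(g·y₁) = 6.48.
Conjugate-depth relation: y₂/y₁ = ½[√(1 + 8Fr₁²) − 1] = ½[√336.9 − 1] = 8.68.
y₂ = 8.68 × 0.583 = 5.06 m.
Head loss: ΔE = (y₂ − y₁)³/(4y₁y₂) = (5.06 − 0.583)³/(4×0.583×5.06) = 89.6/11.8 = 7.60 m.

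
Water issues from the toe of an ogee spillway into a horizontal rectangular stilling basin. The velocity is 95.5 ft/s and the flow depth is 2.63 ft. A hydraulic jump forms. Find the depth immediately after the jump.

Fr₁ = V₁/√(g·y₁) = 95.5/√(32.2×2.63) = 10.4.
Conjugate-depth relation: y₂/y₁ = ½[√(1 + 8Fr₁²) − 1] = ½[√862.6 − 1] = 14.2.
y₂ = 14.2 × 2.63 = 37.3 ft.

y₂ = 37.3 ft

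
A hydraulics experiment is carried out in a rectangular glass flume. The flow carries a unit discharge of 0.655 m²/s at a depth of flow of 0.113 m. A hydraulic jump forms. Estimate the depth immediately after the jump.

V₁ = q/y₁ = 0.655/0.113 = 5.80 m/s. Fr₁ = V₁/√(g·y₁) = 5.80/√(9.81×0.113) = 5.51.
From the momentum equation for a rectangular channel, y₂/y₁ = ½[√(1 + 8Fr₁²) − 1] = ½[√243.5 − 1] = 7.30.
y₂ = 7.30 × 0.113 = 0.825 m.

y₂ = 0.825 m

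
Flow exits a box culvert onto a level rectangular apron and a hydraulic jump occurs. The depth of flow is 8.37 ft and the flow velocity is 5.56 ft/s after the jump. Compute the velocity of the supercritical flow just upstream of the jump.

V₁ = 28.9 ft/s

Fr₂ = V₂/√(g·y₂) = 5.56/√(32.2×8.37) = 0.339.
From the momentum equation (using Fr₂), y₁/y₂ = ½[√(1 + 8Fr₂²) − 1] = ½[√1.918 − 1] = 0.192.
y₁ = 0.192 × 8.37 = 1.61 ft.
V₁ = q/y₁ = 46.5/1.61 = 28.9 ft/s.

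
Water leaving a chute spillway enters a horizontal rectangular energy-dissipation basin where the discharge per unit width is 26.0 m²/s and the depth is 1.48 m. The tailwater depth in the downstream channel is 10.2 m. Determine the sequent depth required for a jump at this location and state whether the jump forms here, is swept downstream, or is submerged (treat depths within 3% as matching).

V₁ = q/y₁ = 26.0/1.48 = 17.6 m/s. Fr₁ = V₁/√(g·y₁) = 17.6/√(9.81×1.48) = 4.61.
Sequent-depth ratio: y₂/y₁ = ½[√(1 + 8Fr₁²) − 1] = ½[√171.1 − 1] = 6.04.
y₂ = 6.04 × 1.48 = 8.94 m.
Tailwater y_tw = 10.2 m: y_tw > y₂, so the jump is submerged.

y₂ = 8.94 m; the jump is submerged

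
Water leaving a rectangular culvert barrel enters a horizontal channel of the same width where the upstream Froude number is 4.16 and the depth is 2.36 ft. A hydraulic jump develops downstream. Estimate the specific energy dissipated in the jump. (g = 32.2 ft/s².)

ΔE = 9.33 ft

Fr₁ = 4.16 (given).
By Bélanger, y₂/y₁ = ½[√(1 + 8Fr₁²) − 1] = ½[√139.4 − 1] = 5.40.
y₂ = 5.40 × 2.36 = 12.8 ft.
Head loss: ΔE = (y₂ − y₁)³/(4y₁y₂) = (12.8 − 2.36)³/(4×2.36×12.8) = 1123/120 = 9.33 ft.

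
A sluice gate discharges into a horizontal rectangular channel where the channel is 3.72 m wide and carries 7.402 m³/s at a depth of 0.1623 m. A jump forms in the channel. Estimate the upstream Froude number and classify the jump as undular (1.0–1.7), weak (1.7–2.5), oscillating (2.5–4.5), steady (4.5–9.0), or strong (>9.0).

q = Q/b = 7.402/3.72 = 1.990 m²/s; V₁ = q/y₁ = 12.26 m/s. Fr₁ = V₁/√(g·y₁) = 9.716.
Fr₁ = 9.716 lies in the strong range.

Fr₁ = 9.716; strong jump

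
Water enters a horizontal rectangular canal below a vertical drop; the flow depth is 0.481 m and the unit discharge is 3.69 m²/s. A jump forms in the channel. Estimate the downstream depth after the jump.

V₁ = q/y₁ = 3.69/0.481 = 7.67 m/s. Fr₁ = V₁/√(g·y₁) = 7.67/√(9.81×0.481) = 3.53.
Conjugate-depth relation: y₂/y₁ = ½[√(1 + 8Fr₁²) − 1] = ½[√100.8 − 1] = 4.52.
y₂ = 4.52 × 0.481 = 2.17 m.

y₂ = 2.17 m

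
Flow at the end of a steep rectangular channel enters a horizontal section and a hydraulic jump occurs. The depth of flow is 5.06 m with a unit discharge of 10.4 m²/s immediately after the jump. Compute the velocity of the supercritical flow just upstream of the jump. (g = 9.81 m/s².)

V₁ = 13.9 m/s

V₂ = q/y₂ = 10.4/5.06 = 2.06 m/s; Fr₂ = V₂/√(g·y₂) = 0.292.
Since the conjugate-depth ratio holds either way, y₁/y₂ = ½[√(1 + 8Fr₂²) − 1] = ½[√1.681 − 1] = 0.148.
y₁ = 0.148 × 5.06 = 0.750 m.
V₁ = q/y₁ = 10.4/0.750 = 13.9 m/s.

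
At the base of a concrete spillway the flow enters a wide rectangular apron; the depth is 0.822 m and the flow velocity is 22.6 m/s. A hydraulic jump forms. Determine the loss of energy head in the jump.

Fr₁ = V₁/√(g·y₁) = 22.6/√(9.81×0.822) = 7.96.
From the momentum equation for a rectangular channel, y₂/y₁ = ½[√(1 + 8Fr₁²) − 1] = ½[√507.7 − 1] = 10.8.
y₂ = 10.8 × 0.822 = 8.85 m.
q = V₁·y₁ = 22.6 × 0.822 = 18.6 m²/s. V₂ = q/y₂ = 18.6/8.85 = 2.10 m/s. E₁ = y₁ + V₁²/2g = 26.9 m; E₂ = y₂ + V₂²/2g = 9.07 m. ΔE = E₁ − E₂ = 17.8 m.

ΔE = 17.8 m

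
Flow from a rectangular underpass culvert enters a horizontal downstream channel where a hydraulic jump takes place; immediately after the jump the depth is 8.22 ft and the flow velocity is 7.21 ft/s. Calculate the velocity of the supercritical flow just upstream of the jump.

Fr₂ = V₂/√(g·y₂) = 7.21/√(32.2×8.22) = 0.443.
Applying the sequent-depth relation in reverse, y₁/y₂ = ½[√(1 + 8Fr₂²) − 1] = ½[√2.571 − 1] = 0.302.
y₁ = 0.302 × 8.22 = 2.48 ft.
V₁ = q/y₁ = 59.3/2.48 = 23.9 ft/s.

V₁ = 23.9 ft/s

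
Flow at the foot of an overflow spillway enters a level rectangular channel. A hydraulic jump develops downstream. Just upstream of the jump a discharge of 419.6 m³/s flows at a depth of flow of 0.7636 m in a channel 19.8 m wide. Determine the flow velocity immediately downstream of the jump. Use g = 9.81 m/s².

q = Q/b = 419.6/19.8 = 21.19 m²/s; V₁ = q/y₁ = 27.75 m/s. Fr₁ = V₁/√(g·y₁) = 10.14.
From the momentum equation for a rectangular channel, y₂/y₁ = ½[√(1 + 8Fr₁²) − 1] = ½[√823.55 − 1] = 13.85.
y₂ = 13.85 × 0.7636 = 10.57 m.
V₂ = q/y₂ = 21.19/10.57 = 2.004 m/s.

V₂ = 2.004 m/s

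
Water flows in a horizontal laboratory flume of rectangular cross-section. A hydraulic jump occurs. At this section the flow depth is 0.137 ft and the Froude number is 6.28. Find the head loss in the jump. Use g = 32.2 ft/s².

ΔE = 1.65 ft

Fr₁ = 6.28 (given).
By Bélanger, y₂/y₁ = ½[√(1 + 8Fr₁²) − 1] = ½[√316.5 − 1] = 8.40.
y₂ = 8.40 × 0.137 = 1.15 ft.
Head loss: ΔE = (y₂ − y₁)³/(4y₁y₂) = (1.15 − 0.137)³/(4×0.137×1.15) = 1.04/0.630 = 1.65 ft.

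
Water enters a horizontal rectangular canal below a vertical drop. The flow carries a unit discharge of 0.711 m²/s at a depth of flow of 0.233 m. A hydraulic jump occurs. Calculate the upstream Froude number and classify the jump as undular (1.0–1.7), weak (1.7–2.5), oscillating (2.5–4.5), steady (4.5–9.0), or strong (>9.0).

Fr₁ = 2.02; weak jump

V₁ = q/y₁ = 0.711/0.233 = 3.05 m/s. Fr₁ = V₁/√(g·y₁) = 3.05/√(9.81×0.233) = 2.02.
Fr₁ = 2.02 lies in the weak range.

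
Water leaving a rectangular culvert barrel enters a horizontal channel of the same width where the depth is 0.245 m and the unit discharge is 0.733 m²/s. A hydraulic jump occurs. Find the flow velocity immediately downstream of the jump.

V₁ = q/y₁ = 0.733/0.245 = 2.99 m/s. Fr₁ = V₁/√(g·y₁) = 2.99/√(9.81×0.245) = 1.93.
By Bélanger, y₂/y₁ = ½[√(1 + 8Fr₁²) − 1] = ½[√30.79 − 1] = 2.27.
y₂ = 2.27 × 0.245 = 0.557 m.
V₂ = q/y₂ = 0.733/0.557 = 1.32 m/s.

V₂ = 1.32 m/s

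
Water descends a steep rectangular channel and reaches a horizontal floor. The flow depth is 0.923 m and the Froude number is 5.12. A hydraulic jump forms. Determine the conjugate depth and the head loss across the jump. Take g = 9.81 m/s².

Fr₁ = 5.12 (given).
From the momentum equation for a rectangular channel, y₂/y₁ = ½[√(1 + 8Fr₁²) − 1] = ½[√210.7 − 1] = 6.76.
y₂ = 6.76 × 0.923 = 6.24 m.
Head loss: ΔE = (y₂ − y₁)³/(4y₁y₂) = (6.24 − 0.923)³/(4×0.923×6.24) = 150/23.0 = 6.52 m.

y₂ = 6.24 m; ΔE = 6.52 m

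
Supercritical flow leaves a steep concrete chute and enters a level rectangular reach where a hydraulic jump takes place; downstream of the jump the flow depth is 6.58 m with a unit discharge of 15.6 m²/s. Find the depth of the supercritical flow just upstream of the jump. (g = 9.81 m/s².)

y₁ = 0.995 m

V₂ = q/y₂ = 15.6/6.58 = 2.37 m/s; Fr₂ = V₂/√(g·y₂) = 0.295.
From the momentum equation (using Fr₂), y₁/y₂ = ½[√(1 + 8Fr₂²) − 1] = ½[√1.697 − 1] = 0.151.
y₁ = 0.151 × 6.58 = 0.995 m.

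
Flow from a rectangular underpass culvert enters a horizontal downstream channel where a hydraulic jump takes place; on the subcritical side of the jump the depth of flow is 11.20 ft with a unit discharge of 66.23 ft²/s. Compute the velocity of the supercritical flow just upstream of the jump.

V₁ = 35.56 ft/s

V₂ = q/y₂ = 66.23/11.20 = 5.913 ft/s; Fr₂ = V₂/√(g·y₂) = 0.3114.
Since the conjugate-depth ratio holds either way, y₁/y₂ = ½[√(1 + 8Fr₂²) − 1] = ½[√1.7757 − 1] = 0.1663.
y₁ = 0.1663 × 11.20 = 1.862 ft.
V₁ = q/y₁ = 66.23/1.862 = 35.56 ft/s.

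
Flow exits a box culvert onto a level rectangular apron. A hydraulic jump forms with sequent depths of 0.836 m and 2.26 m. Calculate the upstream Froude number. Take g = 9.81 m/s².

For a rectangular channel the momentum equation gives q² = ½·g·y₁·y₂·(y₁ + y₂) = ½×9.81×0.836×2.26×3.10 = 28.7.
q = √28.7 = 5.36 m²/s.
V₁ = q/y₁ = 6.41 m/s; Fr₁ = V₁/√(g·y₁) = 2.24.

Fr₁ = 2.24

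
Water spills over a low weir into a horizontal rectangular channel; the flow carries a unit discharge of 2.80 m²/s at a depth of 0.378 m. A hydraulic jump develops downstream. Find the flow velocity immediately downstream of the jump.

V₁ = q/y₁ = 2.80/0.378 = 7.41 m/s. Fr₁ = V₁/√(g·y₁) = 7.41/√(9.81×0.378) = 3.85.
Bélanger equation: y₂/y₁ = ½[√(1 + 8Fr₁²) − 1] = ½[√119.4 − 1] = 4.96.
y₂ = 4.96 × 0.378 = 1.88 m.
V₂ = q/y₂ = 2.80/1.88 = 1.49 m/s.

V₂ = 1.49 m/s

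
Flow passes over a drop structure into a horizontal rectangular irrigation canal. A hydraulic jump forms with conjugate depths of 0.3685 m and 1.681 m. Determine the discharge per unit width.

q = 2.495 m²/s

For a rectangular channel the momentum equation gives q² = ½·g·y₁·y₂·(y₁ + y₂) = ½×9.81×0.3685×1.681×2.050 = 6.227.
q = √6.227 = 2.495 m²/s.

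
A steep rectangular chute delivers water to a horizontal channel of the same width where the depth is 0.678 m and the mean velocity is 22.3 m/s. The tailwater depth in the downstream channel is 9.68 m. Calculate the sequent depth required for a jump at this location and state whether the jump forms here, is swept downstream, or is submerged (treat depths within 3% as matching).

y₂ = 7.96 m; the jump is submerged

Fr₁ = V₁/√(g·y₁) = 22.3/√(9.81×0.678) = 8.65.
From the momentum equation for a rectangular channel, y₂/y₁ = ½[√(1 + 8Fr₁²) − 1] = ½[√599.1 − 1] = 11.7.
y₂ = 11.7 × 0.678 = 7.96 m.
Tailwater y_tw = 9.68 m: y_tw > y₂, so the jump is submerged.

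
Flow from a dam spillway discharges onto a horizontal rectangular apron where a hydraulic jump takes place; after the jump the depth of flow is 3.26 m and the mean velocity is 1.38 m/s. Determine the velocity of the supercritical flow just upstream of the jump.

V₁ = 12.8 m/s

Fr₂ = V₂/√(g·y₂) = 1.38/√(9.81×3.26) = 0.244.
The Bélanger relation is symmetric: y₁/y₂ = ½[√(1 + 8Fr₂²) − 1] = ½[√1.476 − 1] = 0.108.
y₁ = 0.108 × 3.26 = 0.351 m.
V₁ = q/y₁ = 4.50/0.351 = 12.8 m/s.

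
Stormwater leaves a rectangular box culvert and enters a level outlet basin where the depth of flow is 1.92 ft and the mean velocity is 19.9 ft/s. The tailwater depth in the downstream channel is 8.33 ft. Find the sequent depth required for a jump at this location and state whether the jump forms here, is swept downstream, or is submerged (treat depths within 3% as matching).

y₂ = 5.98 ft; the jump is submerged

Fr₁ = V₁/√(g·y₁) = 19.9/√(32.2×1.92) = 2.53.
By Bélanger, y₂/y₁ = ½[√(1 + 8Fr₁²) − 1] = ½[√52.24 − 1] = 3.11.
y₂ = 3.11 × 1.92 = 5.98 ft.
Tailwater y_tw = 8.33 ft: y_tw > y₂, so the jump is submerged.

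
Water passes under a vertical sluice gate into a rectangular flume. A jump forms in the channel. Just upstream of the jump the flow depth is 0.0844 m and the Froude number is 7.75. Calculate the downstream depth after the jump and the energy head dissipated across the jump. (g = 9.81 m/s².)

Fr₁ = 7.75 (given).
From the momentum equation for a rectangular channel, y₂/y₁ = ½[√(1 + 8Fr₁²) − 1] = ½[√481.5 − 1] = 10.5.
y₂ = 10.5 × 0.0844 = 0.884 m.
V₁ = Fr₁·√(g·y₁) = 7.75×√(9.81×0.0844) = 7.05 m/s; q = V₁·y₁ = 0.595 m²/s. V₂ = q/y₂ = 0.595/0.884 = 0.673 m/s. E₁ = y₁ + V₁²/2g = 2.62 m; E₂ = y₂ + V₂²/2g = 0.907 m. ΔE = E₁ − E₂ = 1.71 m.

y₂ = 0.884 m; ΔE = 1.71 m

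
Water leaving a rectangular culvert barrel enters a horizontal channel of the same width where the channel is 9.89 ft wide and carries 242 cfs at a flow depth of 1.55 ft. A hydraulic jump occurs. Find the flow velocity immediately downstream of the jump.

q = Q/b = 242/9.89 = 24.5 ft²/s; V₁ = q/y₁ = 15.8 ft/s. Fr₁ = V₁/√(g·y₁) = 2.23.
Sequent-depth ratio: y₂/y₁ = ½[√(1 + 8Fr₁²) − 1] = ½[√40.95 − 1] = 2.70.
y₂ = 2.70 × 1.55 = 4.18 ft.
V₂ = q/y₂ = 24.5/4.18 = 5.85 ft/s.

V₂ = 5.85 ft/s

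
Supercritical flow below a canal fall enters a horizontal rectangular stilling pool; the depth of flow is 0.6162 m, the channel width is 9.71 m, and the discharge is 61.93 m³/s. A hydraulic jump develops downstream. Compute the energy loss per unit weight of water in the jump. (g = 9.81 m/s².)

ΔE = 2.521 m

q = Q/b = 61.93/9.71 = 6.378 m²/s; V₁ = q/y₁ = 10.35 m/s. Fr₁ = V₁/√(g·y₁) = 4.210.
Conjugate-depth relation: y₂/y₁ = ½[√(1 + 8Fr₁²) − 1] = ½[√142.78 − 1] = 5.475.
y₂ = 5.475 × 0.6162 = 3.373 m.
Head loss: ΔE = (y₂ − y₁)³/(4y₁y₂) = (3.373 − 0.6162)³/(4×0.6162×3.373) = 20.96/8.315 = 2.521 m.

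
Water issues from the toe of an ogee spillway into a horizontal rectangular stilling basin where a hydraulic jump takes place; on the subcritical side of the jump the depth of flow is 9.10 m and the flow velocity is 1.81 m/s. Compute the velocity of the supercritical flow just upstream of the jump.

Fr₂ = V₂/√(g·y₂) = 1.81/√(9.81×9.10) = 0.192.
From the momentum equation (using Fr₂), y₁/y₂ = ½[√(1 + 8Fr₂²) − 1] = ½[√1.294 − 1] = 0.0687.
y₁ = 0.0687 × 9.10 = 0.625 m.
V₁ = q/y₁ = 16.5/0.625 = 26.4 m/s.

V₁ = 26.4 m/s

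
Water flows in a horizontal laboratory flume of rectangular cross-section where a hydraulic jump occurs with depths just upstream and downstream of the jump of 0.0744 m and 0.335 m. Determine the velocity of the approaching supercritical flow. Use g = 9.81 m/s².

V₁ = 3.01 m/s

For a rectangular channel the momentum equation gives q² = ½·g·y₁·y₂·(y₁ + y₂) = ½×9.81×0.0744×0.335×0.409 = 0.0501.
q = √0.0501 = 0.224 m²/s.
V₁ = q/y₁ = 0.224/0.0744 = 3.01 m/s.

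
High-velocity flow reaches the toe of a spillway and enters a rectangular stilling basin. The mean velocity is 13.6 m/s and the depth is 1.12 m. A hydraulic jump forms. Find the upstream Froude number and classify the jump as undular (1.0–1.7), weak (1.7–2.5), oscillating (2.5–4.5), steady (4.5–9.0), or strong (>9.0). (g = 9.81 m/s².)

Fr₁ = V₁/√(g·y₁) = 13.6/√(9.81×1.12) = 4.10.
Fr₁ = 4.10 lies in the oscillating range.

Fr₁ = 4.10; oscillating jump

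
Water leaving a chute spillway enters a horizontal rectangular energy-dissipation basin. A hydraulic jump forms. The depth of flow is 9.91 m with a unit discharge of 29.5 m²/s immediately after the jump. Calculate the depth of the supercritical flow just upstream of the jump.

V₂ = q/y₂ = 29.5/9.91 = 2.98 m/s; Fr₂ = V₂/√(g·y₂) = 0.302.
Applying the sequent-depth relation in reverse, y₁/y₂ = ½[√(1 + 8Fr₂²) − 1] = ½[√1.729 − 1] = 0.157.
y₁ = 0.157 × 9.91 = 1.56 m.

y₁ = 1.56 m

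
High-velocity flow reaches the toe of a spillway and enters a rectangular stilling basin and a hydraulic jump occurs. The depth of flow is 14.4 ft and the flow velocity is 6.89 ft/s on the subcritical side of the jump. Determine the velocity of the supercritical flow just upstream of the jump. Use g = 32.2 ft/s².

Fr₂ = V₂/√(g·y₂) = 6.89/√(32.2×14.4) = 0.320.
Since the conjugate-depth ratio holds either way, y₁/y₂ = ½[√(1 + 8Fr₂²) − 1] = ½[√1.819 − 1] = 0.174.
y₁ = 0.174 × 14.4 = 2.51 ft.
V₁ = q/y₁ = 99.2/2.51 = 39.5 ft/s.

V₁ = 39.5 ft/s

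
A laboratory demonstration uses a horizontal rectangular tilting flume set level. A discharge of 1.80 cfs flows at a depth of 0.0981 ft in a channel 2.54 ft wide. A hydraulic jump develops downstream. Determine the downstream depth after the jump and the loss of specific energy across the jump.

y₂ = 0.517 ft; ΔE = 0.362 ft

q = Q/b = 1.80/2.54 = 0.709 ft²/s; V₁ = q/y₁ = 7.22 ft/s. Fr₁ = V₁/√(g·y₁) = 4.06.
Sequent-depth ratio: y₂/y₁ = ½[√(1 + 8Fr₁²) − 1] = ½[√133.2 − 1] = 5.27.
y₂ = 5.27 × 0.0981 = 0.517 ft.
V₂ = q/y₂ = 0.709/0.517 = 1.37 ft/s. E₁ = y₁ + V₁²/2g = 0.908 ft; E₂ = y₂ + V₂²/2g = 0.546 ft. ΔE = E₁ − E₂ = 0.362 ft.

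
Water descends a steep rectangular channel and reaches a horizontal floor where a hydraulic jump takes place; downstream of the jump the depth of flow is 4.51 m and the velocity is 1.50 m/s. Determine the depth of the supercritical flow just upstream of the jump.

Fr₂ = V₂/√(g·y₂) = 1.50/√(9.81×4.51) = 0.226.
The Bélanger relation is symmetric: y₁/y₂ = ½[√(1 + 8Fr₂²) − 1] = ½[√1.407 − 1] = 0.0931.
y₁ = 0.0931 × 4.51 = 0.420 m.

y₁ = 0.420 m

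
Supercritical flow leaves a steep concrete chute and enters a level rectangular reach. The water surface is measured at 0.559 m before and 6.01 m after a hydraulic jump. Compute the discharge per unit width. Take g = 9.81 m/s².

For a rectangular channel the momentum equation gives q² = ½·g·y₁·y₂·(y₁ + y₂) = ½×9.81×0.559×6.01×6.57 = 108.
q = √108 = 10.4 m²/s.

q = 10.4 m²/s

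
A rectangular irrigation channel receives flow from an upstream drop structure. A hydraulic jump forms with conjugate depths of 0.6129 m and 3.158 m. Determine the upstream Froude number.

For a rectangular channel the momentum equation gives q² = ½·g·y₁·y₂·(y₁ + y₂) = ½×9.81×0.6129×3.158×3.771 = 35.80.
q = √35.80 = 5.983 m²/s.
V₁ = q/y₁ = 9.762 m/s; Fr₁ = V₁/√(g·y₁) = 3.981.

Fr₁ = 3.981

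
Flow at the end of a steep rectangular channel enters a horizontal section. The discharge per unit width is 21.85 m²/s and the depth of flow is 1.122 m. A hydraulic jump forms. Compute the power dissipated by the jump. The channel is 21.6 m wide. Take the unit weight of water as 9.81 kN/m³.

V₁ = q/y₁ = 21.85/1.122 = 19.47 m/s. Fr₁ = V₁/√(g·y₁) = 19.47/√(9.81×1.122) = 5.870.
From the momentum equation for a rectangular channel, y₂/y₁ = ½[√(1 + 8Fr₁²) − 1] = ½[√276.64 − 1] = 7.816.
y₂ = 7.816 × 1.122 = 8.770 m.
Head loss: ΔE = (y₂ − y₁)³/(4y₁y₂) = (8.770 − 1.122)³/(4×1.122×8.770) = 447.3/39.36 = 11.37 m.
Q = q·b = 21.85 × 21.6 = 472.0 m³/s. P = γ·Q·ΔE = 9.81 × 472.0 × 11.37 = 52620 kW.

P = 52620 kW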